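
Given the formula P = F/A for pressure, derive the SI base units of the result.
Units of each symbol in P = F/A:
  F (force): kg·m/s²
  A (area): m²  → in the denominator, contributes 1/m²

Multiplying the contributions: [kg·m/s²] · [1/m²]
Adding exponents of each base unit: kg: 1, m: -1, s: -2
SI base units of pressure: kg/(m·s²)

Answer: kg/(m·s²)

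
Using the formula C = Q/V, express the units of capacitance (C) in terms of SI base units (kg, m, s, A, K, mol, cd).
Units of each symbol in C = Q/V:
  Q (charge, in coulombs): s·A
  V (voltage, in volts): kg·m²/(s³·A)  → in the denominator, contributes s³·A/(kg·m²)

Multiplying the contributions: [s·A] · [s³·A/(kg·m²)]
Adding exponents of each base unit: kg: -1, m: -2, s: 4, A: 2
SI base units of capacitance: s⁴·A²/(kg·m²)

Answer: s⁴·A²/(kg·m²)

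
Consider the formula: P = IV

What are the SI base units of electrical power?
Units of each symbol in P = IV:
  I (current): A
  V (voltage, in volts): kg·m²/(s³·A)

Multiplying the contributions: [A] · [kg·m²/(s³·A)]
Adding exponents of each base unit: kg: 1, m: 2, s: -3
SI base units of electrical power: kg·m²/s³

Answer: kg·m²/s³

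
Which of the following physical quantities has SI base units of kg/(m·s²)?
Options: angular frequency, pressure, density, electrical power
Checking the SI base units of each option:
  angular frequency (ω = 2πf): 1/s  ✗
  pressure (P = F/A): kg/(m·s²)  ✓ matches
  density (ρ = m/V): kg/m³  ✗
  electrical power (P = IV): kg·m²/s³  ✗

Only pressure has units kg/(m·s²).

Answer: pressure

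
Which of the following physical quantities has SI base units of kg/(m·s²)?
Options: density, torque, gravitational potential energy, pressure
Checking the SI base units of each option:
  density (ρ = m/V): kg/m³  ✗
  torque (τ = Fr): kg·m²/s²  ✗
  gravitational potential energy (U = -GMm/r): kg·m²/s²  ✗
  pressure (P = F/A): kg/(m·s²)  ✓ matches

Only pressure has units kg/(m·s²).

Answer: pressure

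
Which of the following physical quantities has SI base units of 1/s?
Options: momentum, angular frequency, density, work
Checking the SI base units of each option:
  momentum (p = mv): kg·m/s  ✗
  angular frequency (ω = 2πf): 1/s  ✓ matches
  density (ρ = m/V): kg/m³  ✗
  work (W = Fd): kg·m²/s²  ✗

Only angular frequency has units 1/s.

Answer: angular frequency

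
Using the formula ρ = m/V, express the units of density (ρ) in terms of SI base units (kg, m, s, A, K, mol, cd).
Units of each symbol in ρ = m/V:
  m (mass): kg
  V (volume): m³  → in the denominator, contributes 1/m³

Multiplying the contributions: [kg] · [1/m³]
Adding exponents of each base unit: kg: 1, m: -3
SI base units of density: kg/m³

Answer: kg/m³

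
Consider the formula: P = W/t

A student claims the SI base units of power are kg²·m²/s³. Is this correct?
Units of each symbol in P = W/t:
  W (work): kg·m²/s²
  t (time): s  → in the denominator, contributes 1/s

Multiplying the contributions: [kg·m²/s²] · [1/s]
Adding exponents of each base unit: kg: 1, m: 2, s: -3
SI base units of power: kg·m²/s³

The claimed units kg²·m²/s³ (exponents kg: 2, m: 2, s: -3) do not match the derived units kg·m²/s³ (exponents kg: 1, m: 2, s: -3), so the claim is incorrect.

Answer: No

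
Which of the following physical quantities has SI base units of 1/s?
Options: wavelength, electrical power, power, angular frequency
Checking the SI base units of each option:
  wavelength (λ = v/f): m  ✗
  electrical power (P = IV): kg·m²/s³  ✗
  power (P = W/t): kg·m²/s³  ✗
  angular frequency (ω = 2πf): 1/s  ✓ matches

Only angular frequency has units 1/s.

Answer: angular frequency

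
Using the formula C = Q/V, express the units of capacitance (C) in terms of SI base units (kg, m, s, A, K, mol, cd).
Units of each symbol in C = Q/V:
  Q (charge, in coulombs): s·A
  V (voltage, in volts): kg·m²/(s³·A)  → in the denominator, contributes s³·A/(kg·m²)

Multiplying the contributions: [s·A] · [s³·A/(kg·m²)]
Adding exponents of each base unit: kg: -1, m: -2, s: 4, A: 2
SI base units of capacitance: s⁴·A²/(kg·m²)

Answer: s⁴·A²/(kg·m²)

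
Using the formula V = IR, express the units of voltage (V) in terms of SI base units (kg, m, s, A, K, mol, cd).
Units of each symbol in V = IR:
  I (current): A
  R (resistance, in ohms): kg·m²/(s³·A²)

Multiplying the contributions: [A] · [kg·m²/(s³·A²)]
Adding exponents of each base unit: kg: 1, m: 2, s: -3, A: -1
SI base units of voltage: kg·m²/(s³·A)

Answer: kg·m²/(s³·A)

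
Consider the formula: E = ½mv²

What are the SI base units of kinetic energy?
Units of each symbol in E = ½mv²:
  m (mass): kg
  v (speed): m/s  → to the power 2, contributes m²/s²
  The factor ½ is dimensionless.

Multiplying the contributions: [kg] · [m²/s²]
Adding exponents of each base unit: kg: 1, m: 2, s: -2
SI base units of kinetic energy: kg·m²/s²

Answer: kg·m²/s²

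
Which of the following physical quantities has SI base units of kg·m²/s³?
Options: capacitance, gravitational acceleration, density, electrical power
Checking the SI base units of each option:
  capacitance (C = Q/V): s⁴·A²/(kg·m²)  ✗
  gravitational acceleration (g = GM/r²): m/s²  ✗
  density (ρ = m/V): kg/m³  ✗
  electrical power (P = IV): kg·m²/s³  ✓ matches

Only electrical power has units kg·m²/s³.

Answer: electrical power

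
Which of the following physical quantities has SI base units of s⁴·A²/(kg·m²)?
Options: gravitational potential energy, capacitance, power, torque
Checking the SI base units of each option:
  gravitational potential energy (U = -GMm/r): kg·m²/s²  ✗
  capacitance (C = Q/V): s⁴·A²/(kg·m²)  ✓ matches
  power (P = W/t): kg·m²/s³  ✗
  torque (τ = Fr): kg·m²/s²  ✗

Only capacitance has units s⁴·A²/(kg·m²).

Answer: capacitance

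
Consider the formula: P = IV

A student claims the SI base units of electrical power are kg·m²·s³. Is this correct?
Units of each symbol in P = IV:
  I (current): A
  V (voltage, in volts): kg·m²/(s³·A)

Multiplying the contributions: [A] · [kg·m²/(s³·A)]
Adding exponents of each base unit: kg: 1, m: 2, s: -3
SI base units of electrical power: kg·m²/s³

The claimed units kg·m²·s³ (exponents kg: 1, m: 2, s: 3) do not match the derived units kg·m²/s³ (exponents kg: 1, m: 2, s: -3), so the claim is incorrect.

Answer: No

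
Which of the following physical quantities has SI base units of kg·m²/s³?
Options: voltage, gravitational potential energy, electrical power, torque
Checking the SI base units of each option:
  voltage (V = IR): kg·m²/(s³·A)  ✗
  gravitational potential energy (U = -GMm/r): kg·m²/s²  ✗
  electrical power (P = IV): kg·m²/s³  ✓ matches
  torque (τ = Fr): kg·m²/s²  ✗

Only electrical power has units kg·m²/s³.

Answer: electrical power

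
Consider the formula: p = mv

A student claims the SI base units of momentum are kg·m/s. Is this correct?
Units of each symbol in p = mv:
  m (mass): kg
  v (velocity): m/s

Multiplying the contributions: [kg] · [m/s]
Adding exponents of each base unit: kg: 1, m: 1, s: -1
SI base units of momentum: kg·m/s

The claimed units kg·m/s match the derived units, so the claim is correct.

Answer: Yes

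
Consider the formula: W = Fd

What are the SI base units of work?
Units of each symbol in W = Fd:
  F (force): kg·m/s²
  d (displacement): m

Multiplying the contributions: [kg·m/s²] · [m]
Adding exponents of each base unit: kg: 1, m: 2, s: -2
SI base units of work: kg·m²/s²

Answer: kg·m²/s²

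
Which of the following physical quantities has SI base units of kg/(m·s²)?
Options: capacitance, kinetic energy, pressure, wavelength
Checking the SI base units of each option:
  capacitance (C = Q/V): s⁴·A²/(kg·m²)  ✗
  kinetic energy (E = ½mv²): kg·m²/s²  ✗
  pressure (P = F/A): kg/(m·s²)  ✓ matches
  wavelength (λ = v/f): m  ✗

Only pressure has units kg/(m·s²).

Answer: pressure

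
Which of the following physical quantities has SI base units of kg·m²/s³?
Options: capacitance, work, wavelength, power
Checking the SI base units of each option:
  capacitance (C = Q/V): s⁴·A²/(kg·m²)  ✗
  work (W = Fd): kg·m²/s²  ✗
  wavelength (λ = v/f): m  ✗
  power (P = W/t): kg·m²/s³  ✓ matches

Only power has units kg·m²/s³.

Answer: power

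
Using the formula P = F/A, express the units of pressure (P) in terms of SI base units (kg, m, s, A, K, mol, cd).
Units of each symbol in P = F/A:
  F (force): kg·m/s²
  A (area): m²  → in the denominator, contributes 1/m²

Multiplying the contributions: [kg·m/s²] · [1/m²]
Adding exponents of each base unit: kg: 1, m: -1, s: -2
SI base units of pressure: kg/(m·s²)

Answer: kg/(m·s²)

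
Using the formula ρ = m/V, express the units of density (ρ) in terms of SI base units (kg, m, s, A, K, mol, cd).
Units of each symbol in ρ = m/V:
  m (mass): kg
  V (volume): m³  → in the denominator, contributes 1/m³

Multiplying the contributions: [kg] · [1/m³]
Adding exponents of each base unit: kg: 1, m: -3
SI base units of density: kg/m³

Answer: kg/m³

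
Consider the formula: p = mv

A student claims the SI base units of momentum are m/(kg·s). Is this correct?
Units of each symbol in p = mv:
  m (mass): kg
  v (velocity): m/s

Multiplying the contributions: [kg] · [m/s]
Adding exponents of each base unit: kg: 1, m: 1, s: -1
SI base units of momentum: kg·m/s

The claimed units m/(kg·s) (exponents kg: -1, m: 1, s: -1) do not match the derived units kg·m/s (exponents kg: 1, m: 1, s: -1), so the claim is incorrect.

Answer: No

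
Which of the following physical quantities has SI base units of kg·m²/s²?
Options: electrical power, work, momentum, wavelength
Checking the SI base units of each option:
  electrical power (P = IV): kg·m²/s³  ✗
  work (W = Fd): kg·m²/s²  ✓ matches
  momentum (p = mv): kg·m/s  ✗
  wavelength (λ = v/f): m  ✗

Only work has units kg·m²/s².

Answer: work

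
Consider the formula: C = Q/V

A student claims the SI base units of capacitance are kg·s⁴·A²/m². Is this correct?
Units of each symbol in C = Q/V:
  Q (charge, in coulombs): s·A
  V (voltage, in volts): kg·m²/(s³·A)  → in the denominator, contributes s³·A/(kg·m²)

Multiplying the contributions: [s·A] · [s³·A/(kg·m²)]
Adding exponents of each base unit: kg: -1, m: -2, s: 4, A: 2
SI base units of capacitance: s⁴·A²/(kg·m²)

The claimed units kg·s⁴·A²/m² (exponents kg: 1, m: -2, s: 4, A: 2) do not match the derived units s⁴·A²/(kg·m²) (exponents kg: -1, m: -2, s: 4, A: 2), so the claim is incorrect.

Answer: No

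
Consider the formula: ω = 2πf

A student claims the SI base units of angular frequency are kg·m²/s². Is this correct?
Units of each symbol in ω = 2πf:
  f (frequency): 1/s
  The factor 2π is dimensionless.

Multiplying the contributions: [1/s]
Adding exponents of each base unit: s: -1
SI base units of angular frequency: 1/s

The claimed units kg·m²/s² (exponents kg: 1, m: 2, s: -2) do not match the derived units 1/s (exponents s: -1), so the claim is incorrect.

Answer: No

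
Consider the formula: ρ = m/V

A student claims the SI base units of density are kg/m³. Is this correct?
Units of each symbol in ρ = m/V:
  m (mass): kg
  V (volume): m³  → in the denominator, contributes 1/m³

Multiplying the contributions: [kg] · [1/m³]
Adding exponents of each base unit: kg: 1, m: -3
SI base units of density: kg/m³

The claimed units kg/m³ match the derived units, so the claim is correct.

Answer: Yes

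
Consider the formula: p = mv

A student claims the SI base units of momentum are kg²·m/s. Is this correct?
Units of each symbol in p = mv:
  m (mass): kg
  v (velocity): m/s

Multiplying the contributions: [kg] · [m/s]
Adding exponents of each base unit: kg: 1, m: 1, s: -1
SI base units of momentum: kg·m/s

The claimed units kg²·m/s (exponents kg: 2, m: 1, s: -1) do not match the derived units kg·m/s (exponents kg: 1, m: 1, s: -1), so the claim is incorrect.

Answer: No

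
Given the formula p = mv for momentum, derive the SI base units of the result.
Units of each symbol in p = mv:
  m (mass): kg
  v (velocity): m/s

Multiplying the contributions: [kg] · [m/s]
Adding exponents of each base unit: kg: 1, m: 1, s: -1
SI base units of momentum: kg·m/s

Answer: kg·m/s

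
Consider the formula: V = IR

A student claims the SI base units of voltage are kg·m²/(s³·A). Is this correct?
Units of each symbol in V = IR:
  I (current): A
  R (resistance, in ohms): kg·m²/(s³·A²)

Multiplying the contributions: [A] · [kg·m²/(s³·A²)]
Adding exponents of each base unit: kg: 1, m: 2, s: -3, A: -1
SI base units of voltage: kg·m²/(s³·A)

The claimed units kg·m²/(s³·A) match the derived units, so the claim is correct.

Answer: Yes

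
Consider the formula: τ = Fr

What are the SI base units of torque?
Units of each symbol in τ = Fr:
  F (force): kg·m/s²
  r (lever arm): m

Multiplying the contributions: [kg·m/s²] · [m]
Adding exponents of each base unit: kg: 1, m: 2, s: -2
SI base units of torque: kg·m²/s²

Answer: kg·m²/s²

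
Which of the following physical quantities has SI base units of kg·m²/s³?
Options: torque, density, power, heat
Checking the SI base units of each option:
  torque (τ = Fr): kg·m²/s²  ✗
  density (ρ = m/V): kg/m³  ✗
  power (P = W/t): kg·m²/s³  ✓ matches
  heat (Q = mcΔT): kg·m²/s²  ✗

Only power has units kg·m²/s³.

Answer: power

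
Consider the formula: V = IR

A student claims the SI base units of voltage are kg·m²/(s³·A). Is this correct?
Units of each symbol in V = IR:
  I (current): A
  R (resistance, in ohms): kg·m²/(s³·A²)

Multiplying the contributions: [A] · [kg·m²/(s³·A²)]
Adding exponents of each base unit: kg: 1, m: 2, s: -3, A: -1
SI base units of voltage: kg·m²/(s³·A)

The claimed units kg·m²/(s³·A) match the derived units, so the claim is correct.

Answer: Yes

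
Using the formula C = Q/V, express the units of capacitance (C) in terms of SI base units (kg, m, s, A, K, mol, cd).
Units of each symbol in C = Q/V:
  Q (charge, in coulombs): s·A
  V (voltage, in volts): kg·m²/(s³·A)  → in the denominator, contributes s³·A/(kg·m²)

Multiplying the contributions: [s·A] · [s³·A/(kg·m²)]
Adding exponents of each base unit: kg: -1, m: -2, s: 4, A: 2
SI base units of capacitance: s⁴·A²/(kg·m²)

Answer: s⁴·A²/(kg·m²)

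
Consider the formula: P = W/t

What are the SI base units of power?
Units of each symbol in P = W/t:
  W (work): kg·m²/s²
  t (time): s  → in the denominator, contributes 1/s

Multiplying the contributions: [kg·m²/s²] · [1/s]
Adding exponents of each base unit: kg: 1, m: 2, s: -3
SI base units of power: kg·m²/s³

Answer: kg·m²/s³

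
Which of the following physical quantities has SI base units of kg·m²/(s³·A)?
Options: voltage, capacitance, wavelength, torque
Checking the SI base units of each option:
  voltage (V = IR): kg·m²/(s³·A)  ✓ matches
  capacitance (C = Q/V): s⁴·A²/(kg·m²)  ✗
  wavelength (λ = v/f): m  ✗
  torque (τ = Fr): kg·m²/s²  ✗

Only voltage has units kg·m²/(s³·A).

Answer: voltage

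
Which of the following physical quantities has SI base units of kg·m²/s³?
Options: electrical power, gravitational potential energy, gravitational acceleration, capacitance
Checking the SI base units of each option:
  electrical power (P = IV): kg·m²/s³  ✓ matches
  gravitational potential energy (U = -GMm/r): kg·m²/s²  ✗
  gravitational acceleration (g = GM/r²): m/s²  ✗
  capacitance (C = Q/V): s⁴·A²/(kg·m²)  ✗

Only electrical power has units kg·m²/s³.

Answer: electrical power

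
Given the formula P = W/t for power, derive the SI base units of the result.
Units of each symbol in P = W/t:
  W (work): kg·m²/s²
  t (time): s  → in the denominator, contributes 1/s

Multiplying the contributions: [kg·m²/s²] · [1/s]
Adding exponents of each base unit: kg: 1, m: 2, s: -3
SI base units of power: kg·m²/s³

Answer: kg·m²/s³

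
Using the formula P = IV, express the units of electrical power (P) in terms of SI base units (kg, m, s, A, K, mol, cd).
Units of each symbol in P = IV:
  I (current): A
  V (voltage, in volts): kg·m²/(s³·A)

Multiplying the contributions: [A] · [kg·m²/(s³·A)]
Adding exponents of each base unit: kg: 1, m: 2, s: -3
SI base units of electrical power: kg·m²/s³

Answer: kg·m²/s³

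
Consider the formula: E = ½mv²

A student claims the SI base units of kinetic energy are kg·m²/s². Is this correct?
Units of each symbol in E = ½mv²:
  m (mass): kg
  v (speed): m/s  → to the power 2, contributes m²/s²
  The factor ½ is dimensionless.

Multiplying the contributions: [kg] · [m²/s²]
Adding exponents of each base unit: kg: 1, m: 2, s: -2
SI base units of kinetic energy: kg·m²/s²

The claimed units kg·m²/s² match the derived units, so the claim is correct.

Answer: Yes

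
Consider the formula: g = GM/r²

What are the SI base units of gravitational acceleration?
Units of each symbol in g = GM/r²:
  G (gravitational constant): m³/(kg·s²)
  M (mass): kg
  r (distance): m  → to the power 2 in the denominator, contributes 1/m²

Multiplying the contributions: [m³/(kg·s²)] · [kg] · [1/m²]
Adding exponents of each base unit: m: 1, s: -2
SI base units of gravitational acceleration: m/s²

Answer: m/s²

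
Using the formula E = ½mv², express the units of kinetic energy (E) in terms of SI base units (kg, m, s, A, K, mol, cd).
Units of each symbol in E = ½mv²:
  m (mass): kg
  v (speed): m/s  → to the power 2, contributes m²/s²
  The factor ½ is dimensionless.

Multiplying the contributions: [kg] · [m²/s²]
Adding exponents of each base unit: kg: 1, m: 2, s: -2
SI base units of kinetic energy: kg·m²/s²

Answer: kg·m²/s²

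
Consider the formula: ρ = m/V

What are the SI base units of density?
Units of each symbol in ρ = m/V:
  m (mass): kg
  V (volume): m³  → in the denominator, contributes 1/m³

Multiplying the contributions: [kg] · [1/m³]
Adding exponents of each base unit: kg: 1, m: -3
SI base units of density: kg/m³

Answer: kg/m³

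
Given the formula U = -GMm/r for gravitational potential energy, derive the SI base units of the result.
Units of each symbol in U = -GMm/r:
  G (gravitational constant): m³/(kg·s²)
  M (mass): kg
  m (mass): kg
  r (distance): m  → in the denominator, contributes 1/m
  The minus sign does not affect the units.

Multiplying the contributions: [m³/(kg·s²)] · [kg] · [kg] · [1/m]
Adding exponents of each base unit: kg: 1, m: 2, s: -2
SI base units of gravitational potential energy: kg·m²/s²

Answer: kg·m²/s²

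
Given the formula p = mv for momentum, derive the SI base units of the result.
Units of each symbol in p = mv:
  m (mass): kg
  v (velocity): m/s

Multiplying the contributions: [kg] · [m/s]
Adding exponents of each base unit: kg: 1, m: 1, s: -1
SI base units of momentum: kg·m/s

Answer: kg·m/s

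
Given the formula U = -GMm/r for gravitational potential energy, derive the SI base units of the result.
Units of each symbol in U = -GMm/r:
  G (gravitational constant): m³/(kg·s²)
  M (mass): kg
  m (mass): kg
  r (distance): m  → in the denominator, contributes 1/m
  The minus sign does not affect the units.

Multiplying the contributions: [m³/(kg·s²)] · [kg] · [kg] · [1/m]
Adding exponents of each base unit: kg: 1, m: 2, s: -2
SI base units of gravitational potential energy: kg·m²/s²

Answer: kg·m²/s²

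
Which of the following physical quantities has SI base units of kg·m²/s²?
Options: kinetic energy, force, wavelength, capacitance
Checking the SI base units of each option:
  kinetic energy (E = ½mv²): kg·m²/s²  ✓ matches
  force (F = ma): kg·m/s²  ✗
  wavelength (λ = v/f): m  ✗
  capacitance (C = Q/V): s⁴·A²/(kg·m²)  ✗

Only kinetic energy has units kg·m²/s².

Answer: kinetic energy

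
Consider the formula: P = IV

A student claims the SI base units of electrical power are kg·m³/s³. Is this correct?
Units of each symbol in P = IV:
  I (current): A
  V (voltage, in volts): kg·m²/(s³·A)

Multiplying the contributions: [A] · [kg·m²/(s³·A)]
Adding exponents of each base unit: kg: 1, m: 2, s: -3
SI base units of electrical power: kg·m²/s³

The claimed units kg·m³/s³ (exponents kg: 1, m: 3, s: -3) do not match the derived units kg·m²/s³ (exponents kg: 1, m: 2, s: -3), so the claim is incorrect.

Answer: No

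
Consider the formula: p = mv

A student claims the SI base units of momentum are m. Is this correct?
Units of each symbol in p = mv:
  m (mass): kg
  v (velocity): m/s

Multiplying the contributions: [kg] · [m/s]
Adding exponents of each base unit: kg: 1, m: 1, s: -1
SI base units of momentum: kg·m/s

The claimed units m (exponents m: 1) do not match the derived units kg·m/s (exponents kg: 1, m: 1, s: -1), so the claim is incorrect.

Answer: No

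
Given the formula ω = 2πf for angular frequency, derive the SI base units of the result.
Units of each symbol in ω = 2πf:
  f (frequency): 1/s
  The factor 2π is dimensionless.

Multiplying the contributions: [1/s]
Adding exponents of each base unit: s: -1
SI base units of angular frequency: 1/s

Answer: 1/s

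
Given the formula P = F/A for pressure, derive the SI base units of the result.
Units of each symbol in P = F/A:
  F (force): kg·m/s²
  A (area): m²  → in the denominator, contributes 1/m²

Multiplying the contributions: [kg·m/s²] · [1/m²]
Adding exponents of each base unit: kg: 1, m: -1, s: -2
SI base units of pressure: kg/(m·s²)

Answer: kg/(m·s²)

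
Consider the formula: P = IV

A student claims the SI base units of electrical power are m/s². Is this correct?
Units of each symbol in P = IV:
  I (current): A
  V (voltage, in volts): kg·m²/(s³·A)

Multiplying the contributions: [A] · [kg·m²/(s³·A)]
Adding exponents of each base unit: kg: 1, m: 2, s: -3
SI base units of electrical power: kg·m²/s³

The claimed units m/s² (exponents m: 1, s: -2) do not match the derived units kg·m²/s³ (exponents kg: 1, m: 2, s: -3), so the claim is incorrect.

Answer: No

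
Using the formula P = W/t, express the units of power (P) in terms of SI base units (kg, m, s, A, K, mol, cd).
Units of each symbol in P = W/t:
  W (work): kg·m²/s²
  t (time): s  → in the denominator, contributes 1/s

Multiplying the contributions: [kg·m²/s²] · [1/s]
Adding exponents of each base unit: kg: 1, m: 2, s: -3
SI base units of power: kg·m²/s³

Answer: kg·m²/s³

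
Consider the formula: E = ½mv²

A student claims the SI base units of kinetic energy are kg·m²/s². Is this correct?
Units of each symbol in E = ½mv²:
  m (mass): kg
  v (speed): m/s  → to the power 2, contributes m²/s²
  The factor ½ is dimensionless.

Multiplying the contributions: [kg] · [m²/s²]
Adding exponents of each base unit: kg: 1, m: 2, s: -2
SI base units of kinetic energy: kg·m²/s²

The claimed units kg·m²/s² match the derived units, so the claim is correct.

Answer: Yes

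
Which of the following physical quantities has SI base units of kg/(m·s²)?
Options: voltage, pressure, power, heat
Checking the SI base units of each option:
  voltage (V = IR): kg·m²/(s³·A)  ✗
  pressure (P = F/A): kg/(m·s²)  ✓ matches
  power (P = W/t): kg·m²/s³  ✗
  heat (Q = mcΔT): kg·m²/s²  ✗

Only pressure has units kg/(m·s²).

Answer: pressure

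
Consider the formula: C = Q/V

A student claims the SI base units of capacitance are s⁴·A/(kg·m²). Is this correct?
Units of each symbol in C = Q/V:
  Q (charge, in coulombs): s·A
  V (voltage, in volts): kg·m²/(s³·A)  → in the denominator, contributes s³·A/(kg·m²)

Multiplying the contributions: [s·A] · [s³·A/(kg·m²)]
Adding exponents of each base unit: kg: -1, m: -2, s: 4, A: 2
SI base units of capacitance: s⁴·A²/(kg·m²)

The claimed units s⁴·A/(kg·m²) (exponents kg: -1, m: -2, s: 4, A: 1) do not match the derived units s⁴·A²/(kg·m²) (exponents kg: -1, m: -2, s: 4, A: 2), so the claim is incorrect.

Answer: No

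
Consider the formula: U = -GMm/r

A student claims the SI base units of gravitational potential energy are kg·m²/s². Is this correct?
Units of each symbol in U = -GMm/r:
  G (gravitational constant): m³/(kg·s²)
  M (mass): kg
  m (mass): kg
  r (distance): m  → in the denominator, contributes 1/m
  The minus sign does not affect the units.

Multiplying the contributions: [m³/(kg·s²)] · [kg] · [kg] · [1/m]
Adding exponents of each base unit: kg: 1, m: 2, s: -2
SI base units of gravitational potential energy: kg·m²/s²

The claimed units kg·m²/s² match the derived units, so the claim is correct.

Answer: Yes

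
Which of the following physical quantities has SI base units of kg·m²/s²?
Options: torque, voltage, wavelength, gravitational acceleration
Checking the SI base units of each option:
  torque (τ = Fr): kg·m²/s²  ✓ matches
  voltage (V = IR): kg·m²/(s³·A)  ✗
  wavelength (λ = v/f): m  ✗
  gravitational acceleration (g = GM/r²): m/s²  ✗

Only torque has units kg·m²/s².

Answer: torque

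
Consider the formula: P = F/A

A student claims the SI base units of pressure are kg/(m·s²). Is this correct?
Units of each symbol in P = F/A:
  F (force): kg·m/s²
  A (area): m²  → in the denominator, contributes 1/m²

Multiplying the contributions: [kg·m/s²] · [1/m²]
Adding exponents of each base unit: kg: 1, m: -1, s: -2
SI base units of pressure: kg/(m·s²)

The claimed units kg/(m·s²) match the derived units, so the claim is correct.

Answer: Yes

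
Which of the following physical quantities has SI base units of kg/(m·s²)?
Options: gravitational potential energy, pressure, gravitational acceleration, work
Checking the SI base units of each option:
  gravitational potential energy (U = -GMm/r): kg·m²/s²  ✗
  pressure (P = F/A): kg/(m·s²)  ✓ matches
  gravitational acceleration (g = GM/r²): m/s²  ✗
  work (W = Fd): kg·m²/s²  ✗

Only pressure has units kg/(m·s²).

Answer: pressure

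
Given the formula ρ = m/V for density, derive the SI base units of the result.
Units of each symbol in ρ = m/V:
  m (mass): kg
  V (volume): m³  → in the denominator, contributes 1/m³

Multiplying the contributions: [kg] · [1/m³]
Adding exponents of each base unit: kg: 1, m: -3
SI base units of density: kg/m³

Answer: kg/m³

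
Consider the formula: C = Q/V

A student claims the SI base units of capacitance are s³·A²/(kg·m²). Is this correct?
Units of each symbol in C = Q/V:
  Q (charge, in coulombs): s·A
  V (voltage, in volts): kg·m²/(s³·A)  → in the denominator, contributes s³·A/(kg·m²)

Multiplying the contributions: [s·A] · [s³·A/(kg·m²)]
Adding exponents of each base unit: kg: -1, m: -2, s: 4, A: 2
SI base units of capacitance: s⁴·A²/(kg·m²)

The claimed units s³·A²/(kg·m²) (exponents kg: -1, m: -2, s: 3, A: 2) do not match the derived units s⁴·A²/(kg·m²) (exponents kg: -1, m: -2, s: 4, A: 2), so the claim is incorrect.

Answer: No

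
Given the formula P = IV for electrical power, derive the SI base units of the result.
Units of each symbol in P = IV:
  I (current): A
  V (voltage, in volts): kg·m²/(s³·A)

Multiplying the contributions: [A] · [kg·m²/(s³·A)]
Adding exponents of each base unit: kg: 1, m: 2, s: -3
SI base units of electrical power: kg·m²/s³

Answer: kg·m²/s³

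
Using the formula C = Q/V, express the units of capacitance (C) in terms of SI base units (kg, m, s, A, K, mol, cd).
Units of each symbol in C = Q/V:
  Q (charge, in coulombs): s·A
  V (voltage, in volts): kg·m²/(s³·A)  → in the denominator, contributes s³·A/(kg·m²)

Multiplying the contributions: [s·A] · [s³·A/(kg·m²)]
Adding exponents of each base unit: kg: -1, m: -2, s: 4, A: 2
SI base units of capacitance: s⁴·A²/(kg·m²)

Answer: s⁴·A²/(kg·m²)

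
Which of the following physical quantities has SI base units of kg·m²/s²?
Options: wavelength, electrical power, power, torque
Checking the SI base units of each option:
  wavelength (λ = v/f): m  ✗
  electrical power (P = IV): kg·m²/s³  ✗
  power (P = W/t): kg·m²/s³  ✗
  torque (τ = Fr): kg·m²/s²  ✓ matches

Only torque has units kg·m²/s².

Answer: torque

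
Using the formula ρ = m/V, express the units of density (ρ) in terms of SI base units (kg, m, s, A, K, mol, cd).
Units of each symbol in ρ = m/V:
  m (mass): kg
  V (volume): m³  → in the denominator, contributes 1/m³

Multiplying the contributions: [kg] · [1/m³]
Adding exponents of each base unit: kg: 1, m: -3
SI base units of density: kg/m³

Answer: kg/m³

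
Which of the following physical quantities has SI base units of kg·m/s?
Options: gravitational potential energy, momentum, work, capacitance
Checking the SI base units of each option:
  gravitational potential energy (U = -GMm/r): kg·m²/s²  ✗
  momentum (p = mv): kg·m/s  ✓ matches
  work (W = Fd): kg·m²/s²  ✗
  capacitance (C = Q/V): s⁴·A²/(kg·m²)  ✗

Only momentum has units kg·m/s.

Answer: momentum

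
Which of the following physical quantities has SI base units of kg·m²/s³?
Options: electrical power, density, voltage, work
Checking the SI base units of each option:
  electrical power (P = IV): kg·m²/s³  ✓ matches
  density (ρ = m/V): kg/m³  ✗
  voltage (V = IR): kg·m²/(s³·A)  ✗
  work (W = Fd): kg·m²/s²  ✗

Only electrical power has units kg·m²/s³.

Answer: electrical power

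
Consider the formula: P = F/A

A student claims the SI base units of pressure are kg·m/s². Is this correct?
Units of each symbol in P = F/A:
  F (force): kg·m/s²
  A (area): m²  → in the denominator, contributes 1/m²

Multiplying the contributions: [kg·m/s²] · [1/m²]
Adding exponents of each base unit: kg: 1, m: -1, s: -2
SI base units of pressure: kg/(m·s²)

The claimed units kg·m/s² (exponents kg: 1, m: 1, s: -2) do not match the derived units kg/(m·s²) (exponents kg: 1, m: -1, s: -2), so the claim is incorrect.

Answer: No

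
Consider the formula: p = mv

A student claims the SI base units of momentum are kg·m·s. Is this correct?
Units of each symbol in p = mv:
  m (mass): kg
  v (velocity): m/s

Multiplying the contributions: [kg] · [m/s]
Adding exponents of each base unit: kg: 1, m: 1, s: -1
SI base units of momentum: kg·m/s

The claimed units kg·m·s (exponents kg: 1, m: 1, s: 1) do not match the derived units kg·m/s (exponents kg: 1, m: 1, s: -1), so the claim is incorrect.

Answer: No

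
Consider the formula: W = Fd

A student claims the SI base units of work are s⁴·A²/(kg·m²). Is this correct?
Units of each symbol in W = Fd:
  F (force): kg·m/s²
  d (displacement): m

Multiplying the contributions: [kg·m/s²] · [m]
Adding exponents of each base unit: kg: 1, m: 2, s: -2
SI base units of work: kg·m²/s²

The claimed units s⁴·A²/(kg·m²) (exponents kg: -1, m: -2, s: 4, A: 2) do not match the derived units kg·m²/s² (exponents kg: 1, m: 2, s: -2), so the claim is incorrect.

Answer: No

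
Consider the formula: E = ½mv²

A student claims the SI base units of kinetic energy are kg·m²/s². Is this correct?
Units of each symbol in E = ½mv²:
  m (mass): kg
  v (speed): m/s  → to the power 2, contributes m²/s²
  The factor ½ is dimensionless.

Multiplying the contributions: [kg] · [m²/s²]
Adding exponents of each base unit: kg: 1, m: 2, s: -2
SI base units of kinetic energy: kg·m²/s²

The claimed units kg·m²/s² match the derived units, so the claim is correct.

Answer: Yes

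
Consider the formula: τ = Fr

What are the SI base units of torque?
Units of each symbol in τ = Fr:
  F (force): kg·m/s²
  r (lever arm): m

Multiplying the contributions: [kg·m/s²] · [m]
Adding exponents of each base unit: kg: 1, m: 2, s: -2
SI base units of torque: kg·m²/s²

Answer: kg·m²/s²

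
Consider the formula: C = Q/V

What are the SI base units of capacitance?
Units of each symbol in C = Q/V:
  Q (charge, in coulombs): s·A
  V (voltage, in volts): kg·m²/(s³·A)  → in the denominator, contributes s³·A/(kg·m²)

Multiplying the contributions: [s·A] · [s³·A/(kg·m²)]
Adding exponents of each base unit: kg: -1, m: -2, s: 4, A: 2
SI base units of capacitance: s⁴·A²/(kg·m²)

Answer: s⁴·A²/(kg·m²)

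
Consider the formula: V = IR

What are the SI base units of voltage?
Units of each symbol in V = IR:
  I (current): A
  R (resistance, in ohms): kg·m²/(s³·A²)

Multiplying the contributions: [A] · [kg·m²/(s³·A²)]
Adding exponents of each base unit: kg: 1, m: 2, s: -3, A: -1
SI base units of voltage: kg·m²/(s³·A)

Answer: kg·m²/(s³·A)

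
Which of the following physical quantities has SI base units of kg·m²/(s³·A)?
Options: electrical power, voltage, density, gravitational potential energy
Checking the SI base units of each option:
  electrical power (P = IV): kg·m²/s³  ✗
  voltage (V = IR): kg·m²/(s³·A)  ✓ matches
  density (ρ = m/V): kg/m³  ✗
  gravitational potential energy (U = -GMm/r): kg·m²/s²  ✗

Only voltage has units kg·m²/(s³·A).

Answer: voltage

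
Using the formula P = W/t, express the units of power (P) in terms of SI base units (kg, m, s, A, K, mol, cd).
Units of each symbol in P = W/t:
  W (work): kg·m²/s²
  t (time): s  → in the denominator, contributes 1/s

Multiplying the contributions: [kg·m²/s²] · [1/s]
Adding exponents of each base unit: kg: 1, m: 2, s: -3
SI base units of power: kg·m²/s³

Answer: kg·m²/s³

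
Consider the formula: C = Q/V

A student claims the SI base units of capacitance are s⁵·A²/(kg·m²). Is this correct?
Units of each symbol in C = Q/V:
  Q (charge, in coulombs): s·A
  V (voltage, in volts): kg·m²/(s³·A)  → in the denominator, contributes s³·A/(kg·m²)

Multiplying the contributions: [s·A] · [s³·A/(kg·m²)]
Adding exponents of each base unit: kg: -1, m: -2, s: 4, A: 2
SI base units of capacitance: s⁴·A²/(kg·m²)

The claimed units s⁵·A²/(kg·m²) (exponents kg: -1, m: -2, s: 5, A: 2) do not match the derived units s⁴·A²/(kg·m²) (exponents kg: -1, m: -2, s: 4, A: 2), so the claim is incorrect.

Answer: No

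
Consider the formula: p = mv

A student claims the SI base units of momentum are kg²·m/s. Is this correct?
Units of each symbol in p = mv:
  m (mass): kg
  v (velocity): m/s

Multiplying the contributions: [kg] · [m/s]
Adding exponents of each base unit: kg: 1, m: 1, s: -1
SI base units of momentum: kg·m/s

The claimed units kg²·m/s (exponents kg: 2, m: 1, s: -1) do not match the derived units kg·m/s (exponents kg: 1, m: 1, s: -1), so the claim is incorrect.

Answer: No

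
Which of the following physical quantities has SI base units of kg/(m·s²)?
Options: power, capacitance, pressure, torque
Checking the SI base units of each option:
  power (P = W/t): kg·m²/s³  ✗
  capacitance (C = Q/V): s⁴·A²/(kg·m²)  ✗
  pressure (P = F/A): kg/(m·s²)  ✓ matches
  torque (τ = Fr): kg·m²/s²  ✗

Only pressure has units kg/(m·s²).

Answer: pressure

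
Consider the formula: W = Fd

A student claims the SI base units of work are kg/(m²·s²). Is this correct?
Units of each symbol in W = Fd:
  F (force): kg·m/s²
  d (displacement): m

Multiplying the contributions: [kg·m/s²] · [m]
Adding exponents of each base unit: kg: 1, m: 2, s: -2
SI base units of work: kg·m²/s²

The claimed units kg/(m²·s²) (exponents kg: 1, m: -2, s: -2) do not match the derived units kg·m²/s² (exponents kg: 1, m: 2, s: -2), so the claim is incorrect.

Answer: No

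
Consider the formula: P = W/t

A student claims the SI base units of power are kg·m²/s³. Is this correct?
Units of each symbol in P = W/t:
  W (work): kg·m²/s²
  t (time): s  → in the denominator, contributes 1/s

Multiplying the contributions: [kg·m²/s²] · [1/s]
Adding exponents of each base unit: kg: 1, m: 2, s: -3
SI base units of power: kg·m²/s³

The claimed units kg·m²/s³ match the derived units, so the claim is correct.

Answer: Yes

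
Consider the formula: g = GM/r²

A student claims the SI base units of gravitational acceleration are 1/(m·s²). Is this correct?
Units of each symbol in g = GM/r²:
  G (gravitational constant): m³/(kg·s²)
  M (mass): kg
  r (distance): m  → to the power 2 in the denominator, contributes 1/m²

Multiplying the contributions: [m³/(kg·s²)] · [kg] · [1/m²]
Adding exponents of each base unit: m: 1, s: -2
SI base units of gravitational acceleration: m/s²

The claimed units 1/(m·s²) (exponents m: -1, s: -2) do not match the derived units m/s² (exponents m: 1, s: -2), so the claim is incorrect.

Answer: No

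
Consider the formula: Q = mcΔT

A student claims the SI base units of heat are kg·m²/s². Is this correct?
Units of each symbol in Q = mcΔT:
  m (mass): kg
  c (specific heat capacity, in J/(kg·K)): m²/(s²·K)
  ΔT (temperature change): K

Multiplying the contributions: [kg] · [m²/(s²·K)] · [K]
Adding exponents of each base unit: kg: 1, m: 2, s: -2
SI base units of heat: kg·m²/s²

The claimed units kg·m²/s² match the derived units, so the claim is correct.

Answer: Yes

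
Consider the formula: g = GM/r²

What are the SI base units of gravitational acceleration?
Units of each symbol in g = GM/r²:
  G (gravitational constant): m³/(kg·s²)
  M (mass): kg
  r (distance): m  → to the power 2 in the denominator, contributes 1/m²

Multiplying the contributions: [m³/(kg·s²)] · [kg] · [1/m²]
Adding exponents of each base unit: m: 1, s: -2
SI base units of gravitational acceleration: m/s²

Answer: m/s²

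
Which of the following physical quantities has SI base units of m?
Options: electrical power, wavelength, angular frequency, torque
Checking the SI base units of each option:
  electrical power (P = IV): kg·m²/s³  ✗
  wavelength (λ = v/f): m  ✓ matches
  angular frequency (ω = 2πf): 1/s  ✗
  torque (τ = Fr): kg·m²/s²  ✗

Only wavelength has units m.

Answer: wavelength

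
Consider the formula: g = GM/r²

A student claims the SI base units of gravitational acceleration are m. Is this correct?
Units of each symbol in g = GM/r²:
  G (gravitational constant): m³/(kg·s²)
  M (mass): kg
  r (distance): m  → to the power 2 in the denominator, contributes 1/m²

Multiplying the contributions: [m³/(kg·s²)] · [kg] · [1/m²]
Adding exponents of each base unit: m: 1, s: -2
SI base units of gravitational acceleration: m/s²

The claimed units m (exponents m: 1) do not match the derived units m/s² (exponents m: 1, s: -2), so the claim is incorrect.

Answer: No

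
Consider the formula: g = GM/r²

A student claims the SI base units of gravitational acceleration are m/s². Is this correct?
Units of each symbol in g = GM/r²:
  G (gravitational constant): m³/(kg·s²)
  M (mass): kg
  r (distance): m  → to the power 2 in the denominator, contributes 1/m²

Multiplying the contributions: [m³/(kg·s²)] · [kg] · [1/m²]
Adding exponents of each base unit: m: 1, s: -2
SI base units of gravitational acceleration: m/s²

The claimed units m/s² match the derived units, so the claim is correct.

Answer: Yes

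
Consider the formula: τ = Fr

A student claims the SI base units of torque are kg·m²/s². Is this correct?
Units of each symbol in τ = Fr:
  F (force): kg·m/s²
  r (lever arm): m

Multiplying the contributions: [kg·m/s²] · [m]
Adding exponents of each base unit: kg: 1, m: 2, s: -2
SI base units of torque: kg·m²/s²

The claimed units kg·m²/s² match the derived units, so the claim is correct.

Answer: Yes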